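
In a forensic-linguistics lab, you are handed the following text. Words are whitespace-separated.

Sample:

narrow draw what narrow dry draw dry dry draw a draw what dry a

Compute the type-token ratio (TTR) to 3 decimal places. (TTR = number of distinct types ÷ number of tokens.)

0.357

N = 14 tokens, V = 5 types.
TTR = V / N = 5 / 14 = 0.357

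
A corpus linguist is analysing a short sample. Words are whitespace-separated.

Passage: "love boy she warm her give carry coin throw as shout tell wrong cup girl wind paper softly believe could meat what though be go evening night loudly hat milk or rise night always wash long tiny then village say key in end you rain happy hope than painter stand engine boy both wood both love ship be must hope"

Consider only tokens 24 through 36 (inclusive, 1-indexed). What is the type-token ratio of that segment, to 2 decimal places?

Segment tokens 24–36: be, go, evening, night, loudly, hat, milk, or, rise, night, always, wash, long
Segment N = 13, segment V = 12.
TTR = 12 / 13 = 0.92

0.92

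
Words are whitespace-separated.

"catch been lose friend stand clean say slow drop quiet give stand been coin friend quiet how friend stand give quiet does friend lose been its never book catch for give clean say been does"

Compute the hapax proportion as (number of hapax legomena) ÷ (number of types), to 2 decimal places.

0.44

Frequencies: been:4, friend:4, stand:3, quiet:3, give:3, catch:2, lose:2, clean:2, say:2, does:2, slow:1, drop:1, coin:1, how:1, its:1, never:1, book:1, for:1
Hapax count = 8; type count = 18.
Ratio = 8 / 18 = 0.44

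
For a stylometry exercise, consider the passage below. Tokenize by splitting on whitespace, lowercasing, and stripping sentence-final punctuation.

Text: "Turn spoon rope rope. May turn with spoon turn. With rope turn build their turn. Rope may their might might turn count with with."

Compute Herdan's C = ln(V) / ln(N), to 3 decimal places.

0.691

N = 24, V = 9.
ln(V) = 2.197225, ln(N) = 3.178054
C = 2.197225 / 3.178054 = 0.691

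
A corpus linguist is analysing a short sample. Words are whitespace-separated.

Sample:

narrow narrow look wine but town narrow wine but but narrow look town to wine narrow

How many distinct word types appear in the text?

Distinct types: {but, look, narrow, to, town, wine}
V = 6

6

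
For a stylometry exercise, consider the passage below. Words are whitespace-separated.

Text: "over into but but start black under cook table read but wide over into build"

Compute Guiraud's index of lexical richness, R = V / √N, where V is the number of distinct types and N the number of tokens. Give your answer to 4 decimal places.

N = 15, V = 11.
√N = 3.872983
R = 11 / 3.872983 = 2.8402

2.8402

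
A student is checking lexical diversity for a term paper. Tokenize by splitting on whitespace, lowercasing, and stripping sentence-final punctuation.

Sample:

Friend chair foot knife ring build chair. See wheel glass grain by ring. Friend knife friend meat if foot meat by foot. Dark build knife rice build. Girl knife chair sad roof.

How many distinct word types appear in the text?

Distinct types: {build, by, chair, dark, foot, friend, girl, glass, grain, if, knife, meat, rice, ring, roof, sad, see, wheel}
V = 18

18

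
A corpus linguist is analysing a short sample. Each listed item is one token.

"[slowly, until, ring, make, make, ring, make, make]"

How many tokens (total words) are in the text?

8

Tokens: slowly, until, ring, make, make, ring, make, make
N = 8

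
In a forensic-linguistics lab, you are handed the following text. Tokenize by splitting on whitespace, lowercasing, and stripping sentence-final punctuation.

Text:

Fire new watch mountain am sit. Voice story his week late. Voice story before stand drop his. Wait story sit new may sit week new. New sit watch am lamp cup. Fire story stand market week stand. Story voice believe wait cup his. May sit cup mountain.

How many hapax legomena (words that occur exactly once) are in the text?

Frequencies: sit:5, story:5, new:4, voice:3, his:3, week:3, stand:3, cup:3, fire:2, watch:2, mountain:2, am:2, wait:2, may:2, late:1, before:1, drop:1, lamp:1, market:1, believe:1
Hapax (freq=1): before, believe, drop, lamp, late, market

6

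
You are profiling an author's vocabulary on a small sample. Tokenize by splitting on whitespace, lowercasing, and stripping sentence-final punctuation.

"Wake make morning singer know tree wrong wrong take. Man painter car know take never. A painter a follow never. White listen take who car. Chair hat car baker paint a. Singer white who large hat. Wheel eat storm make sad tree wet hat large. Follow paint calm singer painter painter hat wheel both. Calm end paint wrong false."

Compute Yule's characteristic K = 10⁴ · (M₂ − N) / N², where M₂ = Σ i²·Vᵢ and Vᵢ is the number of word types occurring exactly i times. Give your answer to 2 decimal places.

Frequencies: painter:4, hat:4, singer:3, wrong:3, take:3, car:3, a:3, paint:3, make:2, know:2, tree:2, never:2, follow:2, white:2, who:2, large:2, wheel:2, calm:2, wake:1, morning:1, … (11 more, each freq 1)
N = 59. Frequency spectrum: V_1=13, V_2=10, V_3=6, V_4=2
M₂ = 1²·13 + 2²·10 + 3²·6 + 4²·2 = 139
K = 10000 × (139 − 59) / 59² = 229.82

229.82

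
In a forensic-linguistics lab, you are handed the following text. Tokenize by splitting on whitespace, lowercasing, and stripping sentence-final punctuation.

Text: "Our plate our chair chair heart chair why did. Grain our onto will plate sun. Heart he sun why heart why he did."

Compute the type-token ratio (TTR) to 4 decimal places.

N = 23 tokens, V = 11 types.
TTR = V / N = 11 / 23 = 0.4783

0.4783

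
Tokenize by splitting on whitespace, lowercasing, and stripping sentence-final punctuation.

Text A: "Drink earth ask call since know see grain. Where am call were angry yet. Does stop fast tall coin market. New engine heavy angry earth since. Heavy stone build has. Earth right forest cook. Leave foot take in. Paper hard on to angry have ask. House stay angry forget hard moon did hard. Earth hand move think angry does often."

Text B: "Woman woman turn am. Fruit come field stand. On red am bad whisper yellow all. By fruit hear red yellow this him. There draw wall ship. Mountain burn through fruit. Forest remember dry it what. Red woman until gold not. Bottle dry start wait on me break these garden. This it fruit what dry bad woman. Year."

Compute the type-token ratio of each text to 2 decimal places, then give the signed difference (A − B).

0.07

TTR(A) = 46/60 = 0.77
TTR(B) = 40/57 = 0.70
Difference = 0.77 − 0.70 = 0.07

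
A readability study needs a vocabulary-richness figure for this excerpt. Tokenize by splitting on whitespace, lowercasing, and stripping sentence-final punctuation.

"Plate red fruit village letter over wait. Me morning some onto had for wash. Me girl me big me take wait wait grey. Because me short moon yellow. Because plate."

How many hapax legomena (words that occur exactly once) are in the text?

18

Frequencies: me:5, wait:3, plate:2, because:2, red:1, fruit:1, village:1, letter:1, over:1, morning:1, some:1, onto:1, had:1, for:1, wash:1, girl:1, big:1, take:1, grey:1, short:1, … (2 more, each freq 1)
Hapax (freq=1): big, for, fruit, girl, grey, had, letter, moon, morning, onto, over, red, short, some, take, village, wash, yellow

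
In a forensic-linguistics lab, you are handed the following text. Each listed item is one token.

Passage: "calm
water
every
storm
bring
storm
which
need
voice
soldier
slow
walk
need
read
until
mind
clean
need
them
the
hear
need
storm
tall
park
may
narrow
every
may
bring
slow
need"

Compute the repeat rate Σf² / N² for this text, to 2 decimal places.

0.06

Frequencies: need:5, storm:3, every:2, bring:2, slow:2, may:2, calm:1, water:1, which:1, voice:1, soldier:1, walk:1, read:1, until:1, mind:1, clean:1, them:1, the:1, hear:1, tall:1, … (2 more, each freq 1)
Σf² = 66; N² = 1024
Repeat rate = 66 / 1024 = 0.06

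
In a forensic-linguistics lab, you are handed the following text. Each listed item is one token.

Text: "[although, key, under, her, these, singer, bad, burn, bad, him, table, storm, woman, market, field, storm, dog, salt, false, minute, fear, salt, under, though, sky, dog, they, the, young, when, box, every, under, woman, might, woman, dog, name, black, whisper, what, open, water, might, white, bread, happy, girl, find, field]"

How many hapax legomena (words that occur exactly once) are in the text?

31

Frequencies: under:3, woman:3, dog:3, bad:2, storm:2, field:2, salt:2, might:2, although:1, key:1, her:1, these:1, singer:1, burn:1, him:1, table:1, market:1, false:1, minute:1, fear:1, … (19 more, each freq 1)
Hapax (freq=1): although, black, box, bread, burn, every, false, fear, find, girl, happy, her, him, key, market, minute, name, open, singer, sky, table, the, these, they, though, water, what, when, whisper, white, young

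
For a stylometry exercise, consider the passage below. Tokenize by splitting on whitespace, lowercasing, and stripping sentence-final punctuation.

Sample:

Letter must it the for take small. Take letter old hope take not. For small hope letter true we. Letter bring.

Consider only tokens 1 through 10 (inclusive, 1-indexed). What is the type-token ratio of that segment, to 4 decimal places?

0.8000

Segment tokens 1–10: letter, must, it, the, for, take, small, take, letter, old
Segment N = 10, segment V = 8.
TTR = 8 / 10 = 0.8000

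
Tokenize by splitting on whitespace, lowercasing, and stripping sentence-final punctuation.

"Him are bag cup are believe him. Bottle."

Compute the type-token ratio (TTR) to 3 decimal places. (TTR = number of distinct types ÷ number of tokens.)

N = 8 tokens, V = 6 types.
TTR = V / N = 6 / 8 = 0.750

0.750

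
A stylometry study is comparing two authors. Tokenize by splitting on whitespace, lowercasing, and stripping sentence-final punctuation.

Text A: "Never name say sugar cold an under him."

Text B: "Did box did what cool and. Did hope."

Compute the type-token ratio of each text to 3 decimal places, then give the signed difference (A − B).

TTR(A) = 8/8 = 1.000
TTR(B) = 6/8 = 0.750
Difference = 1.000 − 0.750 = 0.250

0.250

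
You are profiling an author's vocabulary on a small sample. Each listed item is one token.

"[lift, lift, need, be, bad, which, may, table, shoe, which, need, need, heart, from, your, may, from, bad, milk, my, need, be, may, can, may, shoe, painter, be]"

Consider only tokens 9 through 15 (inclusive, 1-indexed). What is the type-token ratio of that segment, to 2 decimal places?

0.86

Segment tokens 9–15: shoe, which, need, need, heart, from, your
Segment N = 7, segment V = 6.
TTR = 6 / 7 = 0.86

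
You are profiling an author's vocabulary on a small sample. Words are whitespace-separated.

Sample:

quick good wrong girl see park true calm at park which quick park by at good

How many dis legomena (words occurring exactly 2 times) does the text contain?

3

Frequencies: park:3, quick:2, good:2, at:2, wrong:1, girl:1, see:1, true:1, calm:1, which:1, by:1
Words with frequency 2: at, good, quick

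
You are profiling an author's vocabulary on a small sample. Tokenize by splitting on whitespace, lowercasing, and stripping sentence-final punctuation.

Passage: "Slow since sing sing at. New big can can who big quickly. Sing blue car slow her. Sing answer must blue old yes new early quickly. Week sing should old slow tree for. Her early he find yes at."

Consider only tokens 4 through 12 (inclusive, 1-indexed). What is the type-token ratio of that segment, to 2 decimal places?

Segment tokens 4–12: sing, at, new, big, can, can, who, big, quickly
Segment N = 9, segment V = 7.
TTR = 7 / 9 = 0.78

0.78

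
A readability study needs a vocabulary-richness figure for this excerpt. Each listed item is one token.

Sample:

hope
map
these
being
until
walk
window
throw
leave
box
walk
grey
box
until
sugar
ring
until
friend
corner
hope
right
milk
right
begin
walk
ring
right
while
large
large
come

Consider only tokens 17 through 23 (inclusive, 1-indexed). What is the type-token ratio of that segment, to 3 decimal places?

Segment tokens 17–23: until, friend, corner, hope, right, milk, right
Segment N = 7, segment V = 6.
TTR = 6 / 7 = 0.857

0.857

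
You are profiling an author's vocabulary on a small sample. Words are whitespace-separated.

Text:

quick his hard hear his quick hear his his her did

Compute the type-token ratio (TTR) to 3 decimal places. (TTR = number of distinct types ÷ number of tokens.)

0.545

N = 11 tokens, V = 6 types.
TTR = V / N = 6 / 11 = 0.545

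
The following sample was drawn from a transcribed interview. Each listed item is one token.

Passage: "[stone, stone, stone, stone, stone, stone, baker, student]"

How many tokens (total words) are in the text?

8

Tokens: stone, stone, stone, stone, stone, stone, baker, student
N = 8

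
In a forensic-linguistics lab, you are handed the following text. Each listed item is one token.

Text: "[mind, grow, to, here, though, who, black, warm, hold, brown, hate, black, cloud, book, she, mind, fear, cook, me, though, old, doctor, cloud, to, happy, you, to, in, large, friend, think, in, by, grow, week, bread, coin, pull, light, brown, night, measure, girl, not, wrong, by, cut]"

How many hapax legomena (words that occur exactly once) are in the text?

28

Frequencies: to:3, mind:2, grow:2, though:2, black:2, brown:2, cloud:2, in:2, by:2, here:1, who:1, warm:1, hold:1, hate:1, book:1, she:1, fear:1, cook:1, me:1, old:1, … (17 more, each freq 1)
Hapax (freq=1): book, bread, coin, cook, cut, doctor, fear, friend, girl, happy, hate, here, hold, large, light, me, measure, night, not, old, pull, she, think, warm, week, who, wrong, you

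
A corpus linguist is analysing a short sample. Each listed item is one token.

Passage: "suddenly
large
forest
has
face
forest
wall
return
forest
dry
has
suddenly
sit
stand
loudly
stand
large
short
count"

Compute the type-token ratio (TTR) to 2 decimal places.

N = 19 tokens, V = 13 types.
TTR = V / N = 13 / 19 = 0.68

0.68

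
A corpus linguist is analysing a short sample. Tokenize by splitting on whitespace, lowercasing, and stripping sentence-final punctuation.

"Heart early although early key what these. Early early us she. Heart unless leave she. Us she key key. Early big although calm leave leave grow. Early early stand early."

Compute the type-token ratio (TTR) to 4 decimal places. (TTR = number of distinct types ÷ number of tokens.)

0.4667

N = 30 tokens, V = 14 types.
TTR = V / N = 14 / 30 = 0.4667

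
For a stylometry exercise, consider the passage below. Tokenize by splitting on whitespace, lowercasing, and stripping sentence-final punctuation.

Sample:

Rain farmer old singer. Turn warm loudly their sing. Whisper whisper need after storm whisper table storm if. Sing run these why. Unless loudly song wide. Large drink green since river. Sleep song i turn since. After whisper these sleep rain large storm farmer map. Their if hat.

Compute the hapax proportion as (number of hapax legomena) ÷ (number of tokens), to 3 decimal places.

Frequencies: whisper:4, storm:3, rain:2, farmer:2, turn:2, loudly:2, their:2, sing:2, after:2, if:2, these:2, song:2, large:2, since:2, sleep:2, old:1, singer:1, warm:1, need:1, table:1, … (10 more, each freq 1)
Hapax count = 15; token count = 48.
Ratio = 15 / 48 = 0.313

0.313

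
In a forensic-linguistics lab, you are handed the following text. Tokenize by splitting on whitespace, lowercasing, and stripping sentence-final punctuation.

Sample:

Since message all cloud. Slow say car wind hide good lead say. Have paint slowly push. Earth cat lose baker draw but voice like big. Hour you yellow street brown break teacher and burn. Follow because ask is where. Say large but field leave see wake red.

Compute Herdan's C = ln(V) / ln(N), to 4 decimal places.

0.9829

N = 47, V = 44.
ln(V) = 3.784190, ln(N) = 3.850148
C = 3.784190 / 3.850148 = 0.9829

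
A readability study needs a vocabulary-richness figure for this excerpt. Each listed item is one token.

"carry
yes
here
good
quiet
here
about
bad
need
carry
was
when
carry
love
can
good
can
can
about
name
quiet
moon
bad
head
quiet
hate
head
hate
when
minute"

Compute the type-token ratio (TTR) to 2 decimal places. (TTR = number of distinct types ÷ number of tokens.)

0.57

N = 30 tokens, V = 17 types.
TTR = V / N = 17 / 30 = 0.57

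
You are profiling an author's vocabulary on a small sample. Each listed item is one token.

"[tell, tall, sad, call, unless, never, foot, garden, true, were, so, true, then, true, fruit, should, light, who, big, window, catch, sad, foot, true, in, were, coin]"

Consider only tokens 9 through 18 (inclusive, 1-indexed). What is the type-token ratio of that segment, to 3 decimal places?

0.800

Segment tokens 9–18: true, were, so, true, then, true, fruit, should, light, who
Segment N = 10, segment V = 8.
TTR = 8 / 10 = 0.800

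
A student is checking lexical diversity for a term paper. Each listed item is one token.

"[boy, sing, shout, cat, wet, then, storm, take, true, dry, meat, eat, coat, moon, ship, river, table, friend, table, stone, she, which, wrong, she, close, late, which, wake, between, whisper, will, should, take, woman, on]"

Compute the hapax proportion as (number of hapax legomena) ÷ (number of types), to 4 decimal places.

0.8710

Frequencies: take:2, table:2, she:2, which:2, boy:1, sing:1, shout:1, cat:1, wet:1, then:1, storm:1, true:1, dry:1, meat:1, eat:1, coat:1, moon:1, ship:1, river:1, friend:1, … (11 more, each freq 1)
Hapax count = 27; type count = 31.
Ratio = 27 / 31 = 0.8710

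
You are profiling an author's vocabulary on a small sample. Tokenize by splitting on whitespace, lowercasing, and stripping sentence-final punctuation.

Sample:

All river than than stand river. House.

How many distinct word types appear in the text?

Distinct types: {all, house, river, stand, than}
V = 5

5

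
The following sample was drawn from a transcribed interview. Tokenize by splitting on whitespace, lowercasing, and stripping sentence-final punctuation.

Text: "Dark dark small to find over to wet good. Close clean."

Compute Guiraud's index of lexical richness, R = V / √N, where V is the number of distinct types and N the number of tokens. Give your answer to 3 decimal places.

N = 11, V = 9.
√N = 3.316625
R = 9 / 3.316625 = 2.714

2.714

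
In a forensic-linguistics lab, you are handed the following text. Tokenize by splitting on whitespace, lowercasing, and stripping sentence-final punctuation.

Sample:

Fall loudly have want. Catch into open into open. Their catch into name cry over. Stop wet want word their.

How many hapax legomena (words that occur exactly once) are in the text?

Frequencies: into:3, want:2, catch:2, open:2, their:2, fall:1, loudly:1, have:1, name:1, cry:1, over:1, stop:1, wet:1, word:1
Hapax (freq=1): cry, fall, have, loudly, name, over, stop, wet, word

9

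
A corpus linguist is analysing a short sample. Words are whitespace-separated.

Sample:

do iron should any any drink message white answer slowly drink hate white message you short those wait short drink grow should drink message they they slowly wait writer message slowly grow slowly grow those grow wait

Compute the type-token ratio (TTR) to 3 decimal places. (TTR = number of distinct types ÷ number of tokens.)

0.459

N = 37 tokens, V = 17 types.
TTR = V / N = 17 / 37 = 0.459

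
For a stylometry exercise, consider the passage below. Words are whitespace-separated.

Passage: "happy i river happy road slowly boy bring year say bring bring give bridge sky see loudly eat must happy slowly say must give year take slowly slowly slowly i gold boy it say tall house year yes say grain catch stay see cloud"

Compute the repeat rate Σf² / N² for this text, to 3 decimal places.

0.054

Frequencies: slowly:5, say:4, happy:3, bring:3, year:3, i:2, boy:2, give:2, see:2, must:2, river:1, road:1, bridge:1, sky:1, loudly:1, eat:1, take:1, gold:1, it:1, tall:1, … (6 more, each freq 1)
Σf² = 104; N² = 1936
Repeat rate = 104 / 1936 = 0.054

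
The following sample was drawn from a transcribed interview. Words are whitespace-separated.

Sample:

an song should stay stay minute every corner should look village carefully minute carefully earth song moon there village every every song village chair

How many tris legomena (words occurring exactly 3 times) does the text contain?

Frequencies: song:3, every:3, village:3, should:2, stay:2, minute:2, carefully:2, an:1, corner:1, look:1, earth:1, moon:1, there:1, chair:1
Words with frequency 3: every, song, village

3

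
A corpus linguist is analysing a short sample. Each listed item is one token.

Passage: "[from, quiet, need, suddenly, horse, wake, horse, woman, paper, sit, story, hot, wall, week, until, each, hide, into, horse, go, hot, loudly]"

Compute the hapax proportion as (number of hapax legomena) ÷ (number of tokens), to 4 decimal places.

Frequencies: horse:3, hot:2, from:1, quiet:1, need:1, suddenly:1, wake:1, woman:1, paper:1, sit:1, story:1, wall:1, week:1, until:1, each:1, hide:1, into:1, go:1, loudly:1
Hapax count = 17; token count = 22.
Ratio = 17 / 22 = 0.7727

0.7727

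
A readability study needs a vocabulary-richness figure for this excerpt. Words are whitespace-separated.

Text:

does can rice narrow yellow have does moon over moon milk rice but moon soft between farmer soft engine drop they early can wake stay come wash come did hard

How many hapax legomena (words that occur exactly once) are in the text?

Frequencies: moon:3, does:2, can:2, rice:2, soft:2, come:2, narrow:1, yellow:1, have:1, over:1, milk:1, but:1, between:1, farmer:1, engine:1, drop:1, they:1, early:1, wake:1, stay:1, … (3 more, each freq 1)
Hapax (freq=1): between, but, did, drop, early, engine, farmer, hard, have, milk, narrow, over, stay, they, wake, wash, yellow

17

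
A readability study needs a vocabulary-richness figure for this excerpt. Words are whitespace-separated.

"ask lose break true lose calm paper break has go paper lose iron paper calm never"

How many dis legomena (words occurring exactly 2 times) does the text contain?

2

Frequencies: lose:3, paper:3, break:2, calm:2, ask:1, true:1, has:1, go:1, iron:1, never:1
Words with frequency 2: break, calm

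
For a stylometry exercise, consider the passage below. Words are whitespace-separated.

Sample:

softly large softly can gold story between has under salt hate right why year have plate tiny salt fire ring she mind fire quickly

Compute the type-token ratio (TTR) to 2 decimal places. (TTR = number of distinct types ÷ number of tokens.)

0.88

N = 24 tokens, V = 21 types.
TTR = V / N = 21 / 24 = 0.88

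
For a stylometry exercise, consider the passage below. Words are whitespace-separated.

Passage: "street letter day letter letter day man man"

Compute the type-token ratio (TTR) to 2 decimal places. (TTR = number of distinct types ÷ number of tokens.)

0.50

N = 8 tokens, V = 4 types.
TTR = V / N = 4 / 8 = 0.50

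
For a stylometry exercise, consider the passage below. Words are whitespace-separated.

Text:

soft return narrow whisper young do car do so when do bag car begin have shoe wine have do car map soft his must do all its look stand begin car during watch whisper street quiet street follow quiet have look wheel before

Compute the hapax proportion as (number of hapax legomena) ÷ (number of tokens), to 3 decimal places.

Frequencies: do:5, car:4, have:3, soft:2, whisper:2, begin:2, look:2, street:2, quiet:2, return:1, narrow:1, young:1, so:1, when:1, bag:1, shoe:1, wine:1, map:1, his:1, must:1, … (8 more, each freq 1)
Hapax count = 19; token count = 43.
Ratio = 19 / 43 = 0.442

0.442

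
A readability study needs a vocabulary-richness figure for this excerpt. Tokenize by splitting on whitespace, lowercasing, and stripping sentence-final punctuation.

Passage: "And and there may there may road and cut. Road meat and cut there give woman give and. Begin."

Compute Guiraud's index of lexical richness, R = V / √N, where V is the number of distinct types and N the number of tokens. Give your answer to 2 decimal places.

2.06

N = 19, V = 9.
√N = 4.358899
R = 9 / 4.358899 = 2.06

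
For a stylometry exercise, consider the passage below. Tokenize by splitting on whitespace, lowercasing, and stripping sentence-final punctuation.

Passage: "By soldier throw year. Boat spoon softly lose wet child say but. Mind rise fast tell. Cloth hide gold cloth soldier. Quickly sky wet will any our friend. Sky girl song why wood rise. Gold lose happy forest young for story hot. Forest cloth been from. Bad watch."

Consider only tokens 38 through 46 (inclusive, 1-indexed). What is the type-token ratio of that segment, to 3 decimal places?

Segment tokens 38–46: forest, young, for, story, hot, forest, cloth, been, from
Segment N = 9, segment V = 8.
TTR = 8 / 9 = 0.889

0.889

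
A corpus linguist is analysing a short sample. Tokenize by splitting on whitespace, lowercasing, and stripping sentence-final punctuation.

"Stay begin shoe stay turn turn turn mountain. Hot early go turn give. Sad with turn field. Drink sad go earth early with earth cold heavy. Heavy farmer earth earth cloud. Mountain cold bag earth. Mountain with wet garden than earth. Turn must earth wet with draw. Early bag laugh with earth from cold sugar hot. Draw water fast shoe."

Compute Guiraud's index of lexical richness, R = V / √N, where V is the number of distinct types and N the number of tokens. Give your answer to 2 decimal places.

3.74

N = 60, V = 29.
√N = 7.745967
R = 29 / 7.745967 = 3.74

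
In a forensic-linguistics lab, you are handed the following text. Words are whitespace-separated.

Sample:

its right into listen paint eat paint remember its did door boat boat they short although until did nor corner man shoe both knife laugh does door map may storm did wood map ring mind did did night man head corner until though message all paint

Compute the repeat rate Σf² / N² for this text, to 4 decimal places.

Frequencies: did:5, paint:3, its:2, door:2, boat:2, until:2, corner:2, man:2, map:2, right:1, into:1, listen:1, eat:1, remember:1, they:1, short:1, although:1, nor:1, shoe:1, both:1, … (13 more, each freq 1)
Σf² = 86; N² = 2116
Repeat rate = 86 / 2116 = 0.0406

0.0406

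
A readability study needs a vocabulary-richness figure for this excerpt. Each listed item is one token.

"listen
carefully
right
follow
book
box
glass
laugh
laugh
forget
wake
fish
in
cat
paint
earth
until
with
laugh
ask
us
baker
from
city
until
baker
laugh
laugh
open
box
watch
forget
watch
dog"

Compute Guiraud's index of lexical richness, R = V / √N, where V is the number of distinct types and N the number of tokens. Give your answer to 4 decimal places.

N = 34, V = 25.
√N = 5.830952
R = 25 / 5.830952 = 4.2875

4.2875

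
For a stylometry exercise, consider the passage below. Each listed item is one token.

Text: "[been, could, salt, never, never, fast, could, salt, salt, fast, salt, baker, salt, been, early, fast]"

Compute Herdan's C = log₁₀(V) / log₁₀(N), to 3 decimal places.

N = 16, V = 7.
log₁₀(V) = 0.845098, log₁₀(N) = 1.204120
C = 0.845098 / 1.204120 = 0.702

0.702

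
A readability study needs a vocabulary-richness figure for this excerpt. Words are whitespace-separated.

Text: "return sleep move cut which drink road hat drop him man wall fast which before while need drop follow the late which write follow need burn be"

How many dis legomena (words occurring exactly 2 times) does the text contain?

3

Frequencies: which:3, drop:2, need:2, follow:2, return:1, sleep:1, move:1, cut:1, drink:1, road:1, hat:1, him:1, man:1, wall:1, fast:1, before:1, while:1, the:1, late:1, write:1, … (2 more, each freq 1)
Words with frequency 2: drop, follow, need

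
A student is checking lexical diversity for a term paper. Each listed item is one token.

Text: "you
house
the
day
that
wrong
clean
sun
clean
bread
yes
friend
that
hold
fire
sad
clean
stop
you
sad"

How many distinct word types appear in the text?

Distinct types: {bread, clean, day, fire, friend, hold, house, sad, stop, sun, that, the, wrong, yes, you}
V = 15

15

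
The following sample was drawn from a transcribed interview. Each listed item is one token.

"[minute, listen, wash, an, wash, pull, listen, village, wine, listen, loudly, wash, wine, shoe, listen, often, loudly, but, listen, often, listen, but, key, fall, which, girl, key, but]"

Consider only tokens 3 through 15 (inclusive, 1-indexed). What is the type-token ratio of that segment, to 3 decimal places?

0.615

Segment tokens 3–15: wash, an, wash, pull, listen, village, wine, listen, loudly, wash, wine, shoe, listen
Segment N = 13, segment V = 8.
TTR = 8 / 13 = 0.615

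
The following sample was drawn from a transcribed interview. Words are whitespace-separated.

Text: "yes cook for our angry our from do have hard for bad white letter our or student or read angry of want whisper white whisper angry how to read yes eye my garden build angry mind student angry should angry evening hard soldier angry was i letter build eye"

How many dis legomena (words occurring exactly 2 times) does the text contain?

Frequencies: angry:7, our:3, yes:2, for:2, hard:2, white:2, letter:2, or:2, student:2, read:2, whisper:2, eye:2, build:2, cook:1, from:1, do:1, have:1, bad:1, of:1, want:1, … (10 more, each freq 1)
Words with frequency 2: build, eye, for, hard, letter, or, read, student, whisper, white, yes

11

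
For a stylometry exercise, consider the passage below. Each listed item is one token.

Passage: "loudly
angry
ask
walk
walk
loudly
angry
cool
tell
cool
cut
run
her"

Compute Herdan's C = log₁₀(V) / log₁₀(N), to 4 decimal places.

0.8566

N = 13, V = 9.
log₁₀(V) = 0.954243, log₁₀(N) = 1.113943
C = 0.954243 / 1.113943 = 0.8566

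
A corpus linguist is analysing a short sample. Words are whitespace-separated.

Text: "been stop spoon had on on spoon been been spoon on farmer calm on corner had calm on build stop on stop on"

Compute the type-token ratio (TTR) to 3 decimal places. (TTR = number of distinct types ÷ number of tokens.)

0.391

N = 23 tokens, V = 9 types.
TTR = V / N = 9 / 23 = 0.391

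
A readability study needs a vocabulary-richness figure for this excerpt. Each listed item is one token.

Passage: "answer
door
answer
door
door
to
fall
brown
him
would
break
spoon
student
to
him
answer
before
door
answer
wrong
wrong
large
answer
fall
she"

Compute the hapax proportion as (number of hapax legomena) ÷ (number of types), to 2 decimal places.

Frequencies: answer:5, door:4, to:2, fall:2, him:2, wrong:2, brown:1, would:1, break:1, spoon:1, student:1, before:1, large:1, she:1
Hapax count = 8; type count = 14.
Ratio = 8 / 14 = 0.57

0.57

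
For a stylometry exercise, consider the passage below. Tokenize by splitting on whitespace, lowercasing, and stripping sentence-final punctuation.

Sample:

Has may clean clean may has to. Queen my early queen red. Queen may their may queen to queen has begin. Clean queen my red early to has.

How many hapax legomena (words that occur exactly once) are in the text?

Frequencies: queen:6, has:4, may:4, clean:3, to:3, my:2, early:2, red:2, their:1, begin:1
Hapax (freq=1): begin, their

2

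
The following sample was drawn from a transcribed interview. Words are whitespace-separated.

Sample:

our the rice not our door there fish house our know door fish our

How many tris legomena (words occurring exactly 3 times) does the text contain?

Frequencies: our:4, door:2, fish:2, the:1, rice:1, not:1, there:1, house:1, know:1
Words with frequency 3: (none)

0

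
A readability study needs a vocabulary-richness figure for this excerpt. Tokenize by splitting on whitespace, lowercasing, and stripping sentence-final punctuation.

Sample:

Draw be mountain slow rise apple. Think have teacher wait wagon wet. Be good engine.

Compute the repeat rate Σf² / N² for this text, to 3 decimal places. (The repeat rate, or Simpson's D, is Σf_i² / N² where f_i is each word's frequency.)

0.076

Frequencies: be:2, draw:1, mountain:1, slow:1, rise:1, apple:1, think:1, have:1, teacher:1, wait:1, wagon:1, wet:1, good:1, engine:1
Σf² = 17; N² = 225
Repeat rate = 17 / 225 = 0.076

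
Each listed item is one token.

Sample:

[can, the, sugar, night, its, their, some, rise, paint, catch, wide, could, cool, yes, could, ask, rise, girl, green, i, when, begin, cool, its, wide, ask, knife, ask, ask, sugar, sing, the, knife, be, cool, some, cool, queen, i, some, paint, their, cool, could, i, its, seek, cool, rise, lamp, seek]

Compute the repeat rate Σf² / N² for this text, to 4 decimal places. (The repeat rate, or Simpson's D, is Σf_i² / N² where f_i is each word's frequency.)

0.0527

Frequencies: cool:6, ask:4, its:3, some:3, rise:3, could:3, i:3, the:2, sugar:2, their:2, paint:2, wide:2, knife:2, seek:2, can:1, night:1, catch:1, yes:1, girl:1, green:1, … (6 more, each freq 1)
Σf² = 137; N² = 2601
Repeat rate = 137 / 2601 = 0.0527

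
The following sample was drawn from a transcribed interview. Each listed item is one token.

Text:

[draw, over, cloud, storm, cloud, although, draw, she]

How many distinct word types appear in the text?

6

Distinct types: {although, cloud, draw, over, she, storm}
V = 6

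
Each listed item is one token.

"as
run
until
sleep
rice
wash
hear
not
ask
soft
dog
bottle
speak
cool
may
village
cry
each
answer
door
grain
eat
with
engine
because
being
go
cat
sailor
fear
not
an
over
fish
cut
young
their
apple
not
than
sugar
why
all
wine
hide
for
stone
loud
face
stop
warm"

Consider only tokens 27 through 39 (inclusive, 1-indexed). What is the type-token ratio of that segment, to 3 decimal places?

Segment tokens 27–39: go, cat, sailor, fear, not, an, over, fish, cut, young, their, apple, not
Segment N = 13, segment V = 12.
TTR = 12 / 13 = 0.923

0.923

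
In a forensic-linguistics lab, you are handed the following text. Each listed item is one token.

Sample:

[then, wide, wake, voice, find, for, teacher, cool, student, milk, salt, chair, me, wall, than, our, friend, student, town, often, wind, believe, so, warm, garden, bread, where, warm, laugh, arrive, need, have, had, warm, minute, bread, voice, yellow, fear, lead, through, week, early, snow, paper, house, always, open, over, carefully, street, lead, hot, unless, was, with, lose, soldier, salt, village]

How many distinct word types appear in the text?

Distinct types: {always, arrive, believe, bread, carefully, chair, cool, early, fear, find, for, friend, garden, had, have, hot, house, laugh, lead, lose, me, milk, minute, need, often, open, our, over, paper, salt, snow, so, soldier, street, student, teacher, than, then, through, town, unless, village, voice, wake, wall, warm, was, week, where, wide, wind, with, yellow}
V = 53

53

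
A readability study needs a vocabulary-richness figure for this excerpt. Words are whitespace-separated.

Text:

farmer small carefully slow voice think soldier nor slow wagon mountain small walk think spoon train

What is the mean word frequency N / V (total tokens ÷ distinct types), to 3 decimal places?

1.231

N = 16 tokens, V = 13 types.
Mean frequency = N / V = 16 / 13 = 1.231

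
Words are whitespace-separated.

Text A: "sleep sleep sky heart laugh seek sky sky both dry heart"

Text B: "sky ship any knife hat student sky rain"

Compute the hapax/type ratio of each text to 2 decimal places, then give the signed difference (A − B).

A: hapax=4, V=7, ratio=0.57
B: hapax=6, V=7, ratio=0.86
Difference = 0.57 − 0.86 = -0.29

-0.29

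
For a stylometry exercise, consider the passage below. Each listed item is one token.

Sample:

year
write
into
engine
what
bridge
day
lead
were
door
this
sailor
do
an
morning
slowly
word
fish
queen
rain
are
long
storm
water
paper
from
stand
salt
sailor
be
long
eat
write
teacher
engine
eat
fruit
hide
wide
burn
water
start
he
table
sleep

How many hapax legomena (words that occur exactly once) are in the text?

Frequencies: write:2, engine:2, sailor:2, long:2, water:2, eat:2, year:1, into:1, what:1, bridge:1, day:1, lead:1, were:1, door:1, this:1, do:1, an:1, morning:1, slowly:1, word:1, … (19 more, each freq 1)
Hapax (freq=1): an, are, be, bridge, burn, day, do, door, fish, from, fruit, he, hide, into, lead, morning, paper, queen, rain, salt, sleep, slowly, stand, start, storm, table, teacher, this, were, what, wide, word, year

33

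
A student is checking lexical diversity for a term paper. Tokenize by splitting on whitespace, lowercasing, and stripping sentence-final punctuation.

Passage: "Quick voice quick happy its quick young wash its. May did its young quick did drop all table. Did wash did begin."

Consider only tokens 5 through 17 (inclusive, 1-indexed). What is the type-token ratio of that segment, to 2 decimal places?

Segment tokens 5–17: its, quick, young, wash, its, may, did, its, young, quick, did, drop, all
Segment N = 13, segment V = 8.
TTR = 8 / 13 = 0.62

0.62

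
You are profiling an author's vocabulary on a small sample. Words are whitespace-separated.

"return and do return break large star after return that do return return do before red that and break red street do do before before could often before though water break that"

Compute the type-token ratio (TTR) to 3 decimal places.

0.469

N = 32 tokens, V = 15 types.
TTR = V / N = 15 / 32 = 0.469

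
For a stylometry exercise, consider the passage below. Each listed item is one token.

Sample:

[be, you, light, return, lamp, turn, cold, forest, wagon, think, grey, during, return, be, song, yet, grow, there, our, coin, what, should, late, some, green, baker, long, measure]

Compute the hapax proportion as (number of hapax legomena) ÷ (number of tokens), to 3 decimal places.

0.857

Frequencies: be:2, return:2, you:1, light:1, lamp:1, turn:1, cold:1, forest:1, wagon:1, think:1, grey:1, during:1, song:1, yet:1, grow:1, there:1, our:1, coin:1, what:1, should:1, … (6 more, each freq 1)
Hapax count = 24; token count = 28.
Ratio = 24 / 28 = 0.857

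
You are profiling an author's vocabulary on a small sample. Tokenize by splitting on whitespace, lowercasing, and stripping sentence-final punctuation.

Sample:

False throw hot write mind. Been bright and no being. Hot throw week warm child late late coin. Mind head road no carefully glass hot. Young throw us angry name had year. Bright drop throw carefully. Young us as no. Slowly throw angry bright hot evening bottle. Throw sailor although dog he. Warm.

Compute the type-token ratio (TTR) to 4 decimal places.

0.6415

N = 53 tokens, V = 34 types.
TTR = V / N = 34 / 53 = 0.6415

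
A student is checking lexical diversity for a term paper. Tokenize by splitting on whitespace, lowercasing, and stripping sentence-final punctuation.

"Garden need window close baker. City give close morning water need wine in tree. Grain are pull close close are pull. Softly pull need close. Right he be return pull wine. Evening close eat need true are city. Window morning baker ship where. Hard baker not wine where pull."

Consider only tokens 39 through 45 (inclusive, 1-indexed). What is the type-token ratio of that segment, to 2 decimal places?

Segment tokens 39–45: window, morning, baker, ship, where, hard, baker
Segment N = 7, segment V = 6.
TTR = 6 / 7 = 0.86

0.86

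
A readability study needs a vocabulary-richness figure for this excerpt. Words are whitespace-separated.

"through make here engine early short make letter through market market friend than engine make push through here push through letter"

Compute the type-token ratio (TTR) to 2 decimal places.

N = 21 tokens, V = 11 types.
TTR = V / N = 11 / 21 = 0.52

0.52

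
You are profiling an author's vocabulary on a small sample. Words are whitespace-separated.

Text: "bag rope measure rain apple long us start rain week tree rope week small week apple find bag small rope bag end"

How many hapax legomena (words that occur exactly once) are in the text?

7

Frequencies: bag:3, rope:3, week:3, rain:2, apple:2, small:2, measure:1, long:1, us:1, start:1, tree:1, find:1, end:1
Hapax (freq=1): end, find, long, measure, start, tree, us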